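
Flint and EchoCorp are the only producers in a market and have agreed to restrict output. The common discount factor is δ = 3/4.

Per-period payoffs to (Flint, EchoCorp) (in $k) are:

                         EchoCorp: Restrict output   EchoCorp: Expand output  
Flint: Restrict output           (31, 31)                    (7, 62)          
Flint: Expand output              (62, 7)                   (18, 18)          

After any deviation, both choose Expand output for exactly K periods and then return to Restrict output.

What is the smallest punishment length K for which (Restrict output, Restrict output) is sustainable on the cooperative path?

IC: δ(1−δ^K)/(1−δ) ≥ (62−31)/(31−18) = 31/13.
With δ = 3/4: need 1 − δ^K ≥ 31/13·(1−3/4)/(3/4), i.e. δ^K ≤ 0.2051.
Since (3/4)^5 = 0.2373 and (3/4)^6 = 0.1780, the smallest such K is 6.

6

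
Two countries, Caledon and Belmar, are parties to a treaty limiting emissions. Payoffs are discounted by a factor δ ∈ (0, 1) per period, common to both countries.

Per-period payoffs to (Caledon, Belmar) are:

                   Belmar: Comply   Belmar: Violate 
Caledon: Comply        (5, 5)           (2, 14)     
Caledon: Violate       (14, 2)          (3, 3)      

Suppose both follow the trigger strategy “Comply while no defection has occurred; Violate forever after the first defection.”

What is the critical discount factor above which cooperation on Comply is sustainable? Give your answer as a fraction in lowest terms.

Cooperation forever yields 5 each period: 5/(1−δ).
Deviating yields 14 once, then 3 forever: 14 + 3δ/(1−δ).
No profitable deviation requires 5/(1−δ) ≥ 14 + 3δ/(1−δ).
Multiplying by (1−δ): 5 ≥ 14(1−δ) + 3δ = 14 − 11δ.
So 11δ ≥ 9, i.e. δ ≥ 9/11.

9/11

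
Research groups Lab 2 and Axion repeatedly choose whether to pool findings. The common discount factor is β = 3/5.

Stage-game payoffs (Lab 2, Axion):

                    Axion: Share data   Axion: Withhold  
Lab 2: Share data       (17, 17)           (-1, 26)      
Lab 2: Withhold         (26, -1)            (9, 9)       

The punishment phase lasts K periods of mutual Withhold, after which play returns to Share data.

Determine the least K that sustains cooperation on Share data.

3

No profitable deviation requires (17−9)(β+…+β^K) ≥ 26−17, i.e. β+…+β^K ≥ 9/8 ≈ 1.1250.
With β = 3/5, the partial sums are K=1: 0.6000, K=2: 0.9600, K=3: 1.1760.
K = 3 is the first length at which the sum reaches 1.1250.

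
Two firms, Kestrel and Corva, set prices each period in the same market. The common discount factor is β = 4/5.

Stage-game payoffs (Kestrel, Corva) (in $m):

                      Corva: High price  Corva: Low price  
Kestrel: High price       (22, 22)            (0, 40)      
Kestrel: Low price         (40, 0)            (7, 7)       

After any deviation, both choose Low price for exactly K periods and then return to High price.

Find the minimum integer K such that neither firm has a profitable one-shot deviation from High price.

IC: β(1−β^K)/(1−β) ≥ (40−22)/(22−7) = 6/5.
With β = 4/5: need 1 − β^K ≥ 6/5·(1−4/5)/(4/5), i.e. β^K ≤ 0.7000.
Since (4/5)^1 = 0.8000 and (4/5)^2 = 0.6400, the smallest such K is 2.

2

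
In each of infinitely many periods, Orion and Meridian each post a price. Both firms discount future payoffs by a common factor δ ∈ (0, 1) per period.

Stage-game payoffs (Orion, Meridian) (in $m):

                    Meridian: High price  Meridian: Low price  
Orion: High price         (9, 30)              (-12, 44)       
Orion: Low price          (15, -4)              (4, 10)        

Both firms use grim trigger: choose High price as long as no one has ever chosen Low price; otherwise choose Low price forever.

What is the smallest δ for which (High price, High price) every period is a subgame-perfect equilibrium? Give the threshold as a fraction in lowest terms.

6/11

For Orion: deviation gain 15−9 = 6, per-period punishment loss 9−4 = 5. IC gives δ ≥ 6/11.
For Meridian: gain 14, loss 20 per period, so δ ≥ 14/34 = 7/17.
The tighter constraint is Orion's, so cooperation needs δ ≥ 6/11.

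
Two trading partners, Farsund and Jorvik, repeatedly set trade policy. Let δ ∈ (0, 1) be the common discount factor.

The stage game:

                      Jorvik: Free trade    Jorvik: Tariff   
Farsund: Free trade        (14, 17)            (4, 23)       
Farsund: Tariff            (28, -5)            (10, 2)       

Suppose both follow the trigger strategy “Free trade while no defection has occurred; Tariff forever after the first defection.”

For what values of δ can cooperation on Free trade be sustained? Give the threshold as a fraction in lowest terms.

7/9

For Farsund: deviation gain 28−14 = 14, per-period punishment loss 14−10 = 4. IC gives δ ≥ 14/18 = 7/9.
For Jorvik: gain 6, loss 15 per period, so δ ≥ 6/21 = 2/7.
The tighter constraint is Farsund's, so cooperation needs δ ≥ 7/9.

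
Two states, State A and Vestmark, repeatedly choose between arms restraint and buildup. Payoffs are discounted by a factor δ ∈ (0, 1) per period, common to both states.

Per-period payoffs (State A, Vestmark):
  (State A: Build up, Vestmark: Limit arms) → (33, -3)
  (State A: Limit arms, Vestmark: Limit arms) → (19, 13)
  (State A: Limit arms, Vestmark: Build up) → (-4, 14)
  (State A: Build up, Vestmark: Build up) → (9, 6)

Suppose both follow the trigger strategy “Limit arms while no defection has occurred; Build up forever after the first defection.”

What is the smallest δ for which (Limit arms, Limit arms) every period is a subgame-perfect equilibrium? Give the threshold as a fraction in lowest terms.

For State A: deviation gain 33−19 = 14, per-period punishment loss 19−9 = 10. IC gives δ ≥ 14/24 = 7/12.
For Vestmark: gain 1, loss 7 per period, so δ ≥ 1/8.
The tighter constraint is State A's, so cooperation needs δ ≥ 7/12.

7/12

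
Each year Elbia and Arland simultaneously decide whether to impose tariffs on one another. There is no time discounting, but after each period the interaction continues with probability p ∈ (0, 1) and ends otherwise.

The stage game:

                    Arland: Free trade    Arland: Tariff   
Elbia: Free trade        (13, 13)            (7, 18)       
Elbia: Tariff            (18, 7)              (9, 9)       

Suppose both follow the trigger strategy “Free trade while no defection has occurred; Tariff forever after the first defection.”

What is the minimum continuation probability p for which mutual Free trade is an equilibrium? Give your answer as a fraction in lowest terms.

With no time discounting, the continuation probability p plays the role of the discount factor.
Grim-trigger IC: 13/(1−p) ≥ 18 + 9p/(1−p) ⇒ p ≥ (18−13)/(18−9) = 5/9.

5/9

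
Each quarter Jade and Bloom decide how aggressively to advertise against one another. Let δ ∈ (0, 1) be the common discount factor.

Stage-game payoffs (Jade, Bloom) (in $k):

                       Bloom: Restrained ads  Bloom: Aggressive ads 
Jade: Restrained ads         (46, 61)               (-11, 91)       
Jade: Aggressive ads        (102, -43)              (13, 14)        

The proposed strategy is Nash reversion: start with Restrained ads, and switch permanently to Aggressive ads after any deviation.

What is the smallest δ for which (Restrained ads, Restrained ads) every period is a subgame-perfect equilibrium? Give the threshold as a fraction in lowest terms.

56/89

Jade's threshold: (102−46)/(102−13) = 56/89.
Bloom's threshold: (91−61)/(91−14) = 30/77.
56/89 > 30/77, so Jade binds and δ* = 56/89.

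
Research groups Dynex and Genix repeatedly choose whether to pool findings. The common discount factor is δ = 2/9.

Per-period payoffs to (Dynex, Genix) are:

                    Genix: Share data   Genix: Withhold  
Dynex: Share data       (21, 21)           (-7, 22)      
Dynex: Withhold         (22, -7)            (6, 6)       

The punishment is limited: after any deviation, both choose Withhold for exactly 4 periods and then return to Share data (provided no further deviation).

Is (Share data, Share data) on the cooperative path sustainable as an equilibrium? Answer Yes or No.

Comparing payoff streams over the 5 periods until play realigns: cooperate → 21(1+δ+…+δ^4); deviate → 22 + 6(δ+…+δ^4).
Cooperation is sustained iff (21−6)(δ+…+δ^4) ≥ 22−21.
δ+…+δ^4 = 2/9·(1−(2/9)^4)/(1−2/9) = 0.2850, and (22−21)/(21−6) = 0.0667.
0.2850 ≥ 0.0667, so cooperation is sustainable.

Yes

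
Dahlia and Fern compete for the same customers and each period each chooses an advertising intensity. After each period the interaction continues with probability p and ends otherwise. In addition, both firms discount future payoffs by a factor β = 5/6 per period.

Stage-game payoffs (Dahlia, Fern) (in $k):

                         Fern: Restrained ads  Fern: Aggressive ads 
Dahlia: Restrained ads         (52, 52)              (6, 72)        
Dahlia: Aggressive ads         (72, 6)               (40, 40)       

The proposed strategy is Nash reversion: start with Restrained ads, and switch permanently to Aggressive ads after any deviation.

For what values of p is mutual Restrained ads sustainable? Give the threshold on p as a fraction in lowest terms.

Expected continuation weight on next period's payoff is β·p = 5/6·p, which plays the role of the discount factor.
Cooperation requires 5/6·p ≥ (72−52)/(72−40) = 5/8, hence p ≥ 3/4.

3/4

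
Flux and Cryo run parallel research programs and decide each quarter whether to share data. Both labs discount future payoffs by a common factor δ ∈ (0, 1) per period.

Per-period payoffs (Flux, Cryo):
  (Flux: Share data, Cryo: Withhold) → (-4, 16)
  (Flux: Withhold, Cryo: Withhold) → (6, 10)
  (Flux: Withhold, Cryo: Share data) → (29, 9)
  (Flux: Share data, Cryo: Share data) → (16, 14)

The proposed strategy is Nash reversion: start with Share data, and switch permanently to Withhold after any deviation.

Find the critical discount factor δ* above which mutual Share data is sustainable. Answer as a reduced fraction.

For Flux: deviation gain 29−16 = 13, per-period punishment loss 16−6 = 10. IC gives δ ≥ 13/23.
For Cryo: gain 2, loss 4 per period, so δ ≥ 2/6 = 1/3.
The tighter constraint is Flux's, so cooperation needs δ ≥ 13/23.

13/23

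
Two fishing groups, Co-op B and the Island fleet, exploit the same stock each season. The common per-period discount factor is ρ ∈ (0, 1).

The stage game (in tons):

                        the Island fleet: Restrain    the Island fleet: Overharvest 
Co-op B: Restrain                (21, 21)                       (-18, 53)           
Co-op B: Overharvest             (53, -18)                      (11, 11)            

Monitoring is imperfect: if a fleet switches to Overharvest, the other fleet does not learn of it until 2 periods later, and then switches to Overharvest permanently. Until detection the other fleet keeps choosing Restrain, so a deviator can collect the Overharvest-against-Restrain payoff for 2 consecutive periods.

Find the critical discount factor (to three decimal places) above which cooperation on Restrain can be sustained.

The best deviation is to choose Overharvest for all 2 undetected periods, earning 53 each, then 11 forever once detected.
Deviation value: 53(1−ρ^2)/(1−ρ) + 11ρ^2/(1−ρ); cooperation value: 21/(1−ρ).
IC: 21 ≥ 53(1−ρ^2) + 11ρ^2 = 53 − 42ρ^2.
So ρ^2 ≥ 32/42 = 16/21, giving ρ ≥ (16/21)^(1/2) ≈ 0.873.

0.873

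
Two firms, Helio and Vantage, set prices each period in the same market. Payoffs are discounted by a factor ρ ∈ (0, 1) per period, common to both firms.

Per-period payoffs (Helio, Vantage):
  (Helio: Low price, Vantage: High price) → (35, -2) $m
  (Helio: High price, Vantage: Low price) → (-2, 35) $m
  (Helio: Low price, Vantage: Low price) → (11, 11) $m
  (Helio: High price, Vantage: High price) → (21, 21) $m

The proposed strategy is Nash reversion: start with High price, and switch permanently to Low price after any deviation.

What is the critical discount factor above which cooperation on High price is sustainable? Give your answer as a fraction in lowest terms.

Under grim trigger the critical discount factor is (T−C)/(T−P) with T = 35, C = 21, P = 11.
ρ* = (35−21)/(35−11) = 14/24 = 7/12.

7/12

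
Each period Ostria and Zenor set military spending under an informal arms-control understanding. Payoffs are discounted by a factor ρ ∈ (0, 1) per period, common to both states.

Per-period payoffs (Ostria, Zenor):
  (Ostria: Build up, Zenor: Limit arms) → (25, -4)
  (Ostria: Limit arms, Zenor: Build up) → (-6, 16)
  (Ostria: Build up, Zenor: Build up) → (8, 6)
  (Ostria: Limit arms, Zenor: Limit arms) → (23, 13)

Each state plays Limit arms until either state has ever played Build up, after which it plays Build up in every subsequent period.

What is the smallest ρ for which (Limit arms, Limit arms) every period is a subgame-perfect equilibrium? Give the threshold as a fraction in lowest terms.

Ostria's threshold: (25−23)/(25−8) = 2/17.
Zenor's threshold: (16−13)/(16−6) = 3/10.
2/17 < 3/10, so Zenor binds and ρ* = 3/10.

3/10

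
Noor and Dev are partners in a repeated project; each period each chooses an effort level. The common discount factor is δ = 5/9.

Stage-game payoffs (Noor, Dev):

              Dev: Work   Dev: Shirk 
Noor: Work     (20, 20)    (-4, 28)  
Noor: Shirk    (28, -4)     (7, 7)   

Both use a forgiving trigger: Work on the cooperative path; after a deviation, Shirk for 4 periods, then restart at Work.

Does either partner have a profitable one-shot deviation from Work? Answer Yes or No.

Comparing payoff streams over the 5 periods until play realigns: cooperate → 20(1+δ+…+δ^4); deviate → 28 + 7(δ+…+δ^4).
Cooperation is sustained iff (20−7)(δ+…+δ^4) ≥ 28−20.
δ+…+δ^4 = 5/9·(1−(5/9)^4)/(1−5/9) = 1.1309, and (28−20)/(20−7) = 0.6154.
1.1309 ≥ 0.6154, so cooperation is sustainable.

No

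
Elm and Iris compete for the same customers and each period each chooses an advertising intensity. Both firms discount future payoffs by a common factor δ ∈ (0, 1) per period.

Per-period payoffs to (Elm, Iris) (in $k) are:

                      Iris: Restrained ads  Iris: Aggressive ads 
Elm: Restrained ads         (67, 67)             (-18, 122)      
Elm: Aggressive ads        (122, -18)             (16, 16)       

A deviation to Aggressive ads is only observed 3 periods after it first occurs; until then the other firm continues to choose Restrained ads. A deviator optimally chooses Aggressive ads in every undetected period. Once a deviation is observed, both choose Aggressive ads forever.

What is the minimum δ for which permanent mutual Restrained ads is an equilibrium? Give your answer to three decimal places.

0.804

A deviator earns 122 for 3 periods, then 16 forever; cooperating earns 67 forever. Multiplying the IC by (1−δ):
67 ≥ 122(1−δ^3) + 16δ^3, so 106·δ^3 ≥ 55 and δ^3 ≥ 55/106.
δ ≥ (55/106)^(1/3) ≈ 0.804.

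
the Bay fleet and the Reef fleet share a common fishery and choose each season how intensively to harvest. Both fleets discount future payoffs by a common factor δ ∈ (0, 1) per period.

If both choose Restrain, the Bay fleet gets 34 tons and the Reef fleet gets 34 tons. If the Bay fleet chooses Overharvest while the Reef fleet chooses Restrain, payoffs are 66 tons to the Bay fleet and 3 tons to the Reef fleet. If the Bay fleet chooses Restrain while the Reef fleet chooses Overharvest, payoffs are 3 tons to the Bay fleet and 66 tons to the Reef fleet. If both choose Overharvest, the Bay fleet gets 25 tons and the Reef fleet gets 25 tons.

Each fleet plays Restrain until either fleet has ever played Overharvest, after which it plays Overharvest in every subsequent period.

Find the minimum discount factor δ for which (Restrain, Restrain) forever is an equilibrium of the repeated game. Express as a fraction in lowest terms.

32/41

Under grim trigger the critical discount factor is (T−C)/(T−P) with T = 66, C = 34, P = 25.
δ* = (66−34)/(66−25) = 32/41.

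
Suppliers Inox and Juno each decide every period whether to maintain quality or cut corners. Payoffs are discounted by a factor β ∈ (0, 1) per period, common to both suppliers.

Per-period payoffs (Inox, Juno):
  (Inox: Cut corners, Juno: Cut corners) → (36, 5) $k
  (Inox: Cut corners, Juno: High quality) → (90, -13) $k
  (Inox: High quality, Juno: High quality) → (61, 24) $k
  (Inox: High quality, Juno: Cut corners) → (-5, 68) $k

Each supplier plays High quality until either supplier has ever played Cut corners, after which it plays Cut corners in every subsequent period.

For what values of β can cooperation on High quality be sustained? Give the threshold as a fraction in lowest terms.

44/63

Inox's threshold: (90−61)/(90−36) = 29/54.
Juno's threshold: (68−24)/(68−5) = 44/63.
29/54 < 44/63, so Juno binds and β* = 44/63.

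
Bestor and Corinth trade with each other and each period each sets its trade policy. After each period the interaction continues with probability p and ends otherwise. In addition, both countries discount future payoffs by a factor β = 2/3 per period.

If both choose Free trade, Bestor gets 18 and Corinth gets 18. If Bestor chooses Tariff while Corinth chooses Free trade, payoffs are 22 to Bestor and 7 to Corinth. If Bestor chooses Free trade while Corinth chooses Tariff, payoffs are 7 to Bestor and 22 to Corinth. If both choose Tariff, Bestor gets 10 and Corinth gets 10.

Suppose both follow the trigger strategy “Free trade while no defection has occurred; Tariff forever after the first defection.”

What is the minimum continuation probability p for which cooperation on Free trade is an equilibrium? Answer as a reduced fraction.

Expected continuation weight on next period's payoff is β·p = 2/3·p, which plays the role of the discount factor.
Cooperation requires 2/3·p ≥ (22−18)/(22−10) = 1/3, hence p ≥ 1/2.

1/2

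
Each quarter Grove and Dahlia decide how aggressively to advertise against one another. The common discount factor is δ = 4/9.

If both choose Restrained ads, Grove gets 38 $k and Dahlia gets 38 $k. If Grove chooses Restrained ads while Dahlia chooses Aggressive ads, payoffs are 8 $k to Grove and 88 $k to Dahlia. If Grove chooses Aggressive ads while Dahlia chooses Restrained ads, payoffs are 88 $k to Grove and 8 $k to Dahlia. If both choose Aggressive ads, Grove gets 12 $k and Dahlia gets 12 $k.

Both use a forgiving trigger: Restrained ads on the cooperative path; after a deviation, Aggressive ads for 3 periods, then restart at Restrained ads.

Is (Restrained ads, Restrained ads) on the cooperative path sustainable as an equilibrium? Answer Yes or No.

Comparing payoff streams over the 4 periods until play realigns: cooperate → 38(1+δ+…+δ^3); deviate → 88 + 12(δ+…+δ^3).
Cooperation is sustained iff (38−12)(δ+…+δ^3) ≥ 88−38.
δ+…+δ^3 = 4/9·(1−(4/9)^3)/(1−4/9) = 0.7298, and (88−38)/(38−12) = 1.9231.
0.7298 < 1.9231, so cooperation is not sustainable.

No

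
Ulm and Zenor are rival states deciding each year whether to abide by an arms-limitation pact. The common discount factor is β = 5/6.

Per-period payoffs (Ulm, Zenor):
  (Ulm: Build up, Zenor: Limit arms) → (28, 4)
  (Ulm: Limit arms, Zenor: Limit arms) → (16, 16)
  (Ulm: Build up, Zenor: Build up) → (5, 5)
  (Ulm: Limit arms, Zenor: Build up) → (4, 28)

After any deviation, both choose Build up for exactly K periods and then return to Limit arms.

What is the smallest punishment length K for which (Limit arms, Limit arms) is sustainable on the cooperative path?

2

No profitable deviation requires (16−5)(β+…+β^K) ≥ 28−16, i.e. β+…+β^K ≥ 12/11 ≈ 1.0909.
With β = 5/6, the partial sums are K=1: 0.8333, K=2: 1.5278.
K = 2 is the first length at which the sum reaches 1.0909.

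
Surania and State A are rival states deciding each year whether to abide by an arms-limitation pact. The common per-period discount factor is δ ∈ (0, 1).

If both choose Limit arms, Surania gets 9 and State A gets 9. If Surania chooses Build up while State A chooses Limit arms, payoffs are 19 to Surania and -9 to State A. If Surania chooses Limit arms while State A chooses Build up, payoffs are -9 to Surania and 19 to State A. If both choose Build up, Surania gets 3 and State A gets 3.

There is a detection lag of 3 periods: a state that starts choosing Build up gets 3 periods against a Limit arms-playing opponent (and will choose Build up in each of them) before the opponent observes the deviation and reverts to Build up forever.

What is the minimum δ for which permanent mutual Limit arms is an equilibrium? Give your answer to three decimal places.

0.855

The best deviation is to choose Build up for all 3 undetected periods, earning 19 each, then 3 forever once detected.
Deviation value: 19(1−δ^3)/(1−δ) + 3δ^3/(1−δ); cooperation value: 9/(1−δ).
IC: 9 ≥ 19(1−δ^3) + 3δ^3 = 19 − 16δ^3.
So δ^3 ≥ 10/16 = 5/8, giving δ ≥ (5/8)^(1/3) ≈ 0.855.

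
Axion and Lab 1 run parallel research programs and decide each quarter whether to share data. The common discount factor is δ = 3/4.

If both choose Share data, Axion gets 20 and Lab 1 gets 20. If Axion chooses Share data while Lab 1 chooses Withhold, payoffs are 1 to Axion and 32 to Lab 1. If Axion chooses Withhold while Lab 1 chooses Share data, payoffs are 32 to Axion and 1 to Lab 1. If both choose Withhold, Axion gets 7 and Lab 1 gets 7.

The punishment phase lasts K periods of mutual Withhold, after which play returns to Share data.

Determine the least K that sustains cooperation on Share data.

2

Need Σ_{k=1}^{K} δ^k ≥ (32−20)/(20−7) = 0.9231 at δ = 3/4.
At K = 1 the sum is 0.7500 < 0.9231; at K = 2 it is 1.3125 ≥ 0.9231.
So the minimum punishment length is K = 2.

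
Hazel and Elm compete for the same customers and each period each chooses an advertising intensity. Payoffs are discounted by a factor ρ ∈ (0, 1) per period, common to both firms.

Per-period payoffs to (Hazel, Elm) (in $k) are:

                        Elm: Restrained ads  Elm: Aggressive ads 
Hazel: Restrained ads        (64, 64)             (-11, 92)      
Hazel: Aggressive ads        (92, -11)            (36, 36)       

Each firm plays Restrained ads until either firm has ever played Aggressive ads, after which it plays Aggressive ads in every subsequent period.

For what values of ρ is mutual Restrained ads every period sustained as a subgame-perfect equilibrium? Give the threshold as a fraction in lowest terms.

1/2

64/(1−ρ) ≥ 92 + 36ρ/(1−ρ)
64 ≥ 92 − 56ρ
ρ ≥ 28/56 = 1/2.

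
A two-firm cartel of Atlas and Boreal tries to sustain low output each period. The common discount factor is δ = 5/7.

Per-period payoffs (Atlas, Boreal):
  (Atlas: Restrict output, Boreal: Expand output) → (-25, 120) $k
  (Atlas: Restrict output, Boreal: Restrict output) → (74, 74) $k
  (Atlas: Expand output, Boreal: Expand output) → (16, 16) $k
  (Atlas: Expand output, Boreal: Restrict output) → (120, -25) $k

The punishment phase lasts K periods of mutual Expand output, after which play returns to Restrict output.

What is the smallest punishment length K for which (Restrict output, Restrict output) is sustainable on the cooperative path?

IC: δ(1−δ^K)/(1−δ) ≥ (120−74)/(74−16) = 23/29.
With δ = 5/7: need 1 − δ^K ≥ 23/29·(1−5/7)/(5/7), i.e. δ^K ≤ 0.6828.
Since (5/7)^1 = 0.7143 and (5/7)^2 = 0.5102, the smallest such K is 2.

2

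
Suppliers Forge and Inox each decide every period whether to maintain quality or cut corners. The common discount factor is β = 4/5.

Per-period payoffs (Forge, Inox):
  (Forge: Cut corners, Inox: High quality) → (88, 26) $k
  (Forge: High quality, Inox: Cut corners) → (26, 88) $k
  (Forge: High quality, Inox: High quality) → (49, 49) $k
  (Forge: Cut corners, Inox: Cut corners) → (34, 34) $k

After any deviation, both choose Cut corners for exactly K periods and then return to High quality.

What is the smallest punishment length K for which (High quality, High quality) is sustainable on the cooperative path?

Need Σ_{k=1}^{K} β^k ≥ (88−49)/(49−34) = 2.6000 at β = 4/5.
At K = 4 the sum is 2.3616 < 2.6000; at K = 5 it is 2.6893 ≥ 2.6000.
So the minimum punishment length is K = 5.

5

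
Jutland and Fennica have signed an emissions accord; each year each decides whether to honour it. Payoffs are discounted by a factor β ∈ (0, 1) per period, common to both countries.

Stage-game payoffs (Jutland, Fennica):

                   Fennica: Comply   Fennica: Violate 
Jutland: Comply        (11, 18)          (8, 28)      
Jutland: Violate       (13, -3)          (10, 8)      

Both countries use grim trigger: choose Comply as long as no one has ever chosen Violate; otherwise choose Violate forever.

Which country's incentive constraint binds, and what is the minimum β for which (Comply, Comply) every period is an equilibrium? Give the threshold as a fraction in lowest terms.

Jutland; β ≥ 2/3

For Jutland: deviation gain 13−11 = 2, per-period punishment loss 11−10 = 1. IC gives β ≥ 2/3.
For Fennica: gain 10, loss 10 per period, so β ≥ 10/20 = 1/2.
The tighter constraint is Jutland's, so cooperation needs β ≥ 2/3.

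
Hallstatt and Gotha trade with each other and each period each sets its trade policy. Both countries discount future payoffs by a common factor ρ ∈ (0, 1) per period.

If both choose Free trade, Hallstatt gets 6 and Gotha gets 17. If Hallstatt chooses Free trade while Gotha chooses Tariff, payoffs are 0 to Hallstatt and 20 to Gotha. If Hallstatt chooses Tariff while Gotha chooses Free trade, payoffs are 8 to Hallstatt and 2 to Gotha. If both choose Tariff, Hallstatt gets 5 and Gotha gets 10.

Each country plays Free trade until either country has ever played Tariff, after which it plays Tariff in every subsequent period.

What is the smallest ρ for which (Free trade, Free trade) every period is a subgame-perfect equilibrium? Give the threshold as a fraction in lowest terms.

Hallstatt: cooperation gives 6 each period; deviation gives 8 once then 5 forever.
  6/(1−ρ) ≥ 8 + 5ρ/(1−ρ) ⇒ ρ ≥ 2/3.
Gotha: cooperation gives 17 each period; deviation gives 20 once then 10 forever.
  ρ ≥ 3/10.
Both must hold, so the binding constraint is Hallstatt's: ρ ≥ 2/3.

2/3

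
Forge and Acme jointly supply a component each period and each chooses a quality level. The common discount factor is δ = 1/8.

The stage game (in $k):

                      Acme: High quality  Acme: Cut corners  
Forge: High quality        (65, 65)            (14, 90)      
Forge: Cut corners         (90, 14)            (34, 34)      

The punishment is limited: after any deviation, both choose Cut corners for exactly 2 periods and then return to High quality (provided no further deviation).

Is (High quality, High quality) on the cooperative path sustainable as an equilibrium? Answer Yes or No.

Comparing payoff streams over the 3 periods until play realigns: cooperate → 65(1+δ+…+δ^2); deviate → 90 + 34(δ+…+δ^2).
Cooperation is sustained iff (65−34)(δ+…+δ^2) ≥ 90−65.
δ+…+δ^2 = 1/8·(1−(1/8)^2)/(1−1/8) = 0.1406, and (90−65)/(65−34) = 0.8065.
0.1406 < 0.8065, so cooperation is not sustainable.

No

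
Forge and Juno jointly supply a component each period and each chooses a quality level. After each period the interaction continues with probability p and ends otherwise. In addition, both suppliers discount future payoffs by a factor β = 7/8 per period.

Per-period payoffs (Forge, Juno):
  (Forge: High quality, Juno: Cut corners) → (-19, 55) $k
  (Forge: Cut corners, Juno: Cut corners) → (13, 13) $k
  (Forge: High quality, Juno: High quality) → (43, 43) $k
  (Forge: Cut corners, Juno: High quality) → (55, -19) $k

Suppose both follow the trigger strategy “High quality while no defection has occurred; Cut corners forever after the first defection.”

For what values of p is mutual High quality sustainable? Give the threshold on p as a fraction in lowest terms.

Expected continuation weight on next period's payoff is β·p = 7/8·p, which plays the role of the discount factor.
Cooperation requires 7/8·p ≥ (55−43)/(55−13) = 2/7, hence p ≥ 16/49.

16/49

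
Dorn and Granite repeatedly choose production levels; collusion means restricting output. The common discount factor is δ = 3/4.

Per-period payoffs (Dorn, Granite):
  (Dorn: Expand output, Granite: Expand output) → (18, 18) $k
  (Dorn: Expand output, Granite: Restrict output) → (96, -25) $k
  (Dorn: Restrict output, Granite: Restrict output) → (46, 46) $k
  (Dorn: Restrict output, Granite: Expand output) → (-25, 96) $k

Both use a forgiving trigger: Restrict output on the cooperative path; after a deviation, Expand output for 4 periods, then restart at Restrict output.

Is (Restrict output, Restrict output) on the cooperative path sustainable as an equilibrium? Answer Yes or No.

Yes

IC: δ+…+δ^4 ≥ (96−46)/(46−18) = 25/14.
At δ = 3/4: partial sum = 2.0508 ≥ 1.7857. Cooperation sustainable.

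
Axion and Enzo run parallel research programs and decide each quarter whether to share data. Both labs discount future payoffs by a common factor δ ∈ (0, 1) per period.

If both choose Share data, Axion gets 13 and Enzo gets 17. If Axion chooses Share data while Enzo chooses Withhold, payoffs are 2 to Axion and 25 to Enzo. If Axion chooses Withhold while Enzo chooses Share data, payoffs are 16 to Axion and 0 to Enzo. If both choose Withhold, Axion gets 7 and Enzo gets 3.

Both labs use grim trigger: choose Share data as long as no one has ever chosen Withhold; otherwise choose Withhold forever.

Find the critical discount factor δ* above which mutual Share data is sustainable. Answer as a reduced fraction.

Axion's threshold: (16−13)/(16−7) = 1/3.
Enzo's threshold: (25−17)/(25−3) = 4/11.
1/3 < 4/11, so Enzo binds and δ* = 4/11.

4/11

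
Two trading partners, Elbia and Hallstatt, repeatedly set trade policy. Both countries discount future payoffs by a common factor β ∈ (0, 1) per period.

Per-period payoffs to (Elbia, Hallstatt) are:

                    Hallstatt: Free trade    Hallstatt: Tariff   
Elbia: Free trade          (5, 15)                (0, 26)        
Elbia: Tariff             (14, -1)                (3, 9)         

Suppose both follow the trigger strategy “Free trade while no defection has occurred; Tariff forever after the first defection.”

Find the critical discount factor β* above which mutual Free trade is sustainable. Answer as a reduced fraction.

Elbia's threshold: (14−5)/(14−3) = 9/11.
Hallstatt's threshold: (26−15)/(26−9) = 11/17.
9/11 > 11/17, so Elbia binds and β* = 9/11.

9/11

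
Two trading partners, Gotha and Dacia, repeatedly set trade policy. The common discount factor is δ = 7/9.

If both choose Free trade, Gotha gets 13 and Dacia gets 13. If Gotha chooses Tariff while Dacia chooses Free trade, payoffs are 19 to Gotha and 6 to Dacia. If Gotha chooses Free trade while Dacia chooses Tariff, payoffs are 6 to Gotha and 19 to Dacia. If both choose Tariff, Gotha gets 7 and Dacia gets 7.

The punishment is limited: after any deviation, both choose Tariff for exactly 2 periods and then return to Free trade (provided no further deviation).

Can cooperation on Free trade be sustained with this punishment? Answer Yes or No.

A one-shot deviation gives 19 now, then 7 for 2 periods, then back to 13.
Gain from deviating: (19−13) today; loss: (13−7) in each of the next 2 periods.
No-deviation condition: (13−7)(δ+…+δ^2) ≥ 19−13, i.e. δ+…+δ^2 ≥ 1.
At δ = 7/9: δ+…+δ^2 = 1.3827 ≥ 1.0000.
So cooperation is sustainable.

Yes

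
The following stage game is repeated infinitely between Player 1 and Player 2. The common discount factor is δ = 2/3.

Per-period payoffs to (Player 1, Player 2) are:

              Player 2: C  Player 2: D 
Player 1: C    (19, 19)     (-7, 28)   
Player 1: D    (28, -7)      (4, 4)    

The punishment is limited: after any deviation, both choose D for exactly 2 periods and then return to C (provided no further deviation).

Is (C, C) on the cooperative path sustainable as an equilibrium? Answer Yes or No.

A one-shot deviation gives 28 now, then 4 for 2 periods, then back to 19.
Gain from deviating: (28−19) today; loss: (19−4) in each of the next 2 periods.
No-deviation condition: (19−4)(δ+…+δ^2) ≥ 28−19, i.e. δ+…+δ^2 ≥ 3/5.
At δ = 2/3: δ+…+δ^2 = 1.1111 ≥ 0.6000.
So cooperation is sustainable.

Yes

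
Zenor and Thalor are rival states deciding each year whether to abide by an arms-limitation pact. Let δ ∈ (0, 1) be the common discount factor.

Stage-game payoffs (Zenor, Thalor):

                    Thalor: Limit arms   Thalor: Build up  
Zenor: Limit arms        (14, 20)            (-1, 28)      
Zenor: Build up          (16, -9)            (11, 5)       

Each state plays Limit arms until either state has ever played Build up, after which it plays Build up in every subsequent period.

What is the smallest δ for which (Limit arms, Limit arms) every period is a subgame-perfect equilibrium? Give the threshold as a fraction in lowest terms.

2/5

Zenor's threshold: (16−14)/(16−11) = 2/5.
Thalor's threshold: (28−20)/(28−5) = 8/23.
2/5 > 8/23, so Zenor binds and δ* = 2/5.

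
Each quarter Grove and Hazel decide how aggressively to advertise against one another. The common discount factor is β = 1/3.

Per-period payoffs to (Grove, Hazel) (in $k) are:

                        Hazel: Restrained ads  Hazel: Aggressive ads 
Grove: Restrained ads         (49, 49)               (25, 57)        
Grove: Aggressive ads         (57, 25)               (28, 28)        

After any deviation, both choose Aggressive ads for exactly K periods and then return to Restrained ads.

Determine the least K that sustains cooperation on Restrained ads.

2

IC: β(1−β^K)/(1−β) ≥ (57−49)/(49−28) = 8/21.
With β = 1/3: need 1 − β^K ≥ 8/21·(1−1/3)/(1/3), i.e. β^K ≤ 0.2381.
Since (1/3)^1 = 0.3333 and (1/3)^2 = 0.1111, the smallest such K is 2.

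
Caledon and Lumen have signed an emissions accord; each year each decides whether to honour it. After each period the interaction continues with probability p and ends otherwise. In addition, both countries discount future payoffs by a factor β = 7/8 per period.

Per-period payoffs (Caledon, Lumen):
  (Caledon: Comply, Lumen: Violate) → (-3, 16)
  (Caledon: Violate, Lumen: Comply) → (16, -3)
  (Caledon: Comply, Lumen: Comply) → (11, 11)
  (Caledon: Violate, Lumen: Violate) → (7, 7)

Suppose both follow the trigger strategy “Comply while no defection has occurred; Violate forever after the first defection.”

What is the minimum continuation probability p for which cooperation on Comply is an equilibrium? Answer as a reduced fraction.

40/63

Expected continuation weight on next period's payoff is β·p = 7/8·p, which plays the role of the discount factor.
Cooperation requires 7/8·p ≥ (16−11)/(16−7) = 5/9, hence p ≥ 40/63.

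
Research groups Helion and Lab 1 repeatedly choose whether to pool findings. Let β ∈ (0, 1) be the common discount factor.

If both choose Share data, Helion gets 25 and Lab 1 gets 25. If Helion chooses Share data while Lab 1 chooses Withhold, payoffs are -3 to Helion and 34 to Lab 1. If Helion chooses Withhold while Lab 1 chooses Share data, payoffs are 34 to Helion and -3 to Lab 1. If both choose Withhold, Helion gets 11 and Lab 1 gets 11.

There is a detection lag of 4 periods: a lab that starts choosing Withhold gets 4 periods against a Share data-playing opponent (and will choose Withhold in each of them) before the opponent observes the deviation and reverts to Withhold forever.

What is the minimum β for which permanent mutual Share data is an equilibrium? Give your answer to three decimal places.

A deviator earns 34 for 4 periods, then 11 forever; cooperating earns 25 forever. Multiplying the IC by (1−β):
25 ≥ 34(1−β^4) + 11β^4, so 23·β^4 ≥ 9 and β^4 ≥ 9/23.
β ≥ (9/23)^(1/4) ≈ 0.791.

0.791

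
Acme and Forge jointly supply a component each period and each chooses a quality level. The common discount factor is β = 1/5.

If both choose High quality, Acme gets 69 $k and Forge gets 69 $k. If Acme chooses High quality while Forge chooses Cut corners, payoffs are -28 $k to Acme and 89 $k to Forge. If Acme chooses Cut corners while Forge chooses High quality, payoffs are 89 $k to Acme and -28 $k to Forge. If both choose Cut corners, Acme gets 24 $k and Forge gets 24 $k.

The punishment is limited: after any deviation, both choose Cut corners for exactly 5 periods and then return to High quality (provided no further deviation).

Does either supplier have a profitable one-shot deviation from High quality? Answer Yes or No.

A one-shot deviation gives 89 now, then 24 for 5 periods, then back to 69.
Gain from deviating: (89−69) today; loss: (69−24) in each of the next 5 periods.
No-deviation condition: (69−24)(β+…+β^5) ≥ 89−69, i.e. β+…+β^5 ≥ 4/9.
At β = 1/5: β+…+β^5 = 0.2499 < 0.4444.
So cooperation is not sustainable.

Yes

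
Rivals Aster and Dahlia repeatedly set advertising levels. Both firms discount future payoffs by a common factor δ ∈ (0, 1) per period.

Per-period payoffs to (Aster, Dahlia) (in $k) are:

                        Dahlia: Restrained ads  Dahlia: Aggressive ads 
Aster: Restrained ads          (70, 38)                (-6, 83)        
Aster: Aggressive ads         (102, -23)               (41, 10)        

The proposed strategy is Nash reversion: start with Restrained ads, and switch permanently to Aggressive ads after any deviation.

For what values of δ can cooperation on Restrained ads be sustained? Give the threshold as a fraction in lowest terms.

Aster: cooperation gives 70 each period; deviation gives 102 once then 41 forever.
  70/(1−δ) ≥ 102 + 41δ/(1−δ) ⇒ δ ≥ 32/61.
Dahlia: cooperation gives 38 each period; deviation gives 83 once then 10 forever.
  δ ≥ 45/73.
Both must hold, so the binding constraint is Dahlia's: δ ≥ 45/73.

45/73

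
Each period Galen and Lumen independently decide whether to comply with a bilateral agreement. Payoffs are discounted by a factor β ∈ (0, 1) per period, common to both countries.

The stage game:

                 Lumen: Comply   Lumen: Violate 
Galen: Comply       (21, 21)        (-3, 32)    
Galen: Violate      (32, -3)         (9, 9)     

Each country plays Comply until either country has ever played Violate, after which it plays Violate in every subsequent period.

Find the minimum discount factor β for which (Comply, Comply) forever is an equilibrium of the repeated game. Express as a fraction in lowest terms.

One-period gain from deviating is 32 − 21 = 11. The loss is 21 − 9 = 12 in every subsequent period, with present value 12·β/(1−β).
Deviation is unprofitable when 12·β/(1−β) ≥ 11, i.e. β/(1−β) ≥ 11/12.
Equivalently β ≥ 11/(11+12) = 11/23.

11/23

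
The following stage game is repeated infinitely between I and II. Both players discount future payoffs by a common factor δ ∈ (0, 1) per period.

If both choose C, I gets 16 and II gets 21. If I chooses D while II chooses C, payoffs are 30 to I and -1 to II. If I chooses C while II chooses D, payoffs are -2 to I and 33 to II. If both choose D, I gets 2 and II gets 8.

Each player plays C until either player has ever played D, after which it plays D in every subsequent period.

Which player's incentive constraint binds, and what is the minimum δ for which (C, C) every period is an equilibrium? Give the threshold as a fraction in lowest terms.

I: cooperation gives 16 each period; deviation gives 30 once then 2 forever.
  16/(1−δ) ≥ 30 + 2δ/(1−δ) ⇒ δ ≥ 14/28 = 1/2.
II: cooperation gives 21 each period; deviation gives 33 once then 8 forever.
  δ ≥ 12/25.
Both must hold, so the binding constraint is I's: δ ≥ 1/2.

I; δ ≥ 1/2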